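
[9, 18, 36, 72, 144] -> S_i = 9*2^i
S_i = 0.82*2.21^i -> [0.82, 1.81, 4.0, 8.85, 19.56]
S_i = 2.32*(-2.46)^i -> [2.32, -5.71, 14.04, -34.54, 84.96]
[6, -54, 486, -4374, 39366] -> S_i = 6*-9^i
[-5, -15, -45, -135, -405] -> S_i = -5*3^i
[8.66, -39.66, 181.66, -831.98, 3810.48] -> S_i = 8.66*(-4.58)^i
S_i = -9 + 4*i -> [-9, -5, -1, 3, 7]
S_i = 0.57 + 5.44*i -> [0.57, 6.01, 11.45, 16.89, 22.33]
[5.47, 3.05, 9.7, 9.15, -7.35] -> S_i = Random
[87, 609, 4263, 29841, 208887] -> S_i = 87*7^i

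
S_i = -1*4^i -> [-1, -4, -16, -64, -256]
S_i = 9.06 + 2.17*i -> [9.06, 11.23, 13.4, 15.57, 17.74]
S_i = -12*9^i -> [-12, -108, -972, -8748, -78732]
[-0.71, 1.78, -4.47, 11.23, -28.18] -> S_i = -0.71*(-2.51)^i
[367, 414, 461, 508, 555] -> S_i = 367 + 47*i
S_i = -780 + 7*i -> [-780, -773, -766, -759, -752]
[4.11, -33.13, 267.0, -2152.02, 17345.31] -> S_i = 4.11*(-8.06)^i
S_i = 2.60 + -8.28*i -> [2.6, -5.68, -13.96, -22.24, -30.52]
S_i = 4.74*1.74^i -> [4.74, 8.25, 14.35, 24.97, 43.45]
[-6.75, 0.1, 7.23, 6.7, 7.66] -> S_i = Random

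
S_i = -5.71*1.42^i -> [-5.71, -8.11, -11.51, -16.35, -23.22]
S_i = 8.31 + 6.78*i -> [8.31, 15.09, 21.87, 28.65, 35.43]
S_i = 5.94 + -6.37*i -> [5.94, -0.43, -6.8, -13.17, -19.54]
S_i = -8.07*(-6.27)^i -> [-8.07, 50.6, -317.26, 1989.19, -12472.22]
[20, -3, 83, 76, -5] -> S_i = Random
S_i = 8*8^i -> [8, 64, 512, 4096, 32768]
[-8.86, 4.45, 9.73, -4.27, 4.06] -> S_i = Random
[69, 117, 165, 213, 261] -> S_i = 69 + 48*i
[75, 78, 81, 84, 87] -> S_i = 75 + 3*i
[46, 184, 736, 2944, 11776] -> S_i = 46*4^i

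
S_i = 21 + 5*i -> [21, 26, 31, 36, 41]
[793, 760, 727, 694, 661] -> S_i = 793 + -33*i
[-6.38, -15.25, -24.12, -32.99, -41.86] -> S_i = -6.38 + -8.87*i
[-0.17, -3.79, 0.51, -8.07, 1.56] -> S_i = Random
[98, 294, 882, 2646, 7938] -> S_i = 98*3^i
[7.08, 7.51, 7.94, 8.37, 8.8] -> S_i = 7.08 + 0.43*i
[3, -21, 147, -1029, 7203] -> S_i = 3*-7^i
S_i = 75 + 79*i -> [75, 154, 233, 312, 391]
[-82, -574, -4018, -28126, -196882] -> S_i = -82*7^i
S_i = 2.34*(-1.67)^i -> [2.34, -3.91, 6.53, -10.9, 18.2]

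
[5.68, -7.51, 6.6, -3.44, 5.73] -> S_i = Random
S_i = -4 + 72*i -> [-4, 68, 140, 212, 284]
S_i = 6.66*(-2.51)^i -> [6.66, -16.72, 41.96, -105.32, 264.34]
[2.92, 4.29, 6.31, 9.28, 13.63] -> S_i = 2.92*1.47^i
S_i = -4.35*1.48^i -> [-4.35, -6.44, -9.53, -14.1, -20.87]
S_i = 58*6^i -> [58, 348, 2088, 12528, 75168]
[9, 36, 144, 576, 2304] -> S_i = 9*4^i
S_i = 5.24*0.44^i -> [5.24, 2.31, 1.01, 0.45, 0.2]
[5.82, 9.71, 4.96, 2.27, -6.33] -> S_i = Random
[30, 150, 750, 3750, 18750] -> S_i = 30*5^i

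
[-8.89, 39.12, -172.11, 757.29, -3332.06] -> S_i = -8.89*(-4.40)^i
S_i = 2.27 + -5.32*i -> [2.27, -3.05, -8.37, -13.69, -19.01]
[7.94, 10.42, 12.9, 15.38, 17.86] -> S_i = 7.94 + 2.48*i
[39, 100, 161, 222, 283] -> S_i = 39 + 61*i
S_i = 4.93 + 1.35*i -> [4.93, 6.28, 7.63, 8.98, 10.33]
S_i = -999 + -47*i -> [-999, -1046, -1093, -1140, -1187]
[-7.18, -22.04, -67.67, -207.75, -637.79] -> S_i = -7.18*3.07^i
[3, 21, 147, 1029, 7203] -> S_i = 3*7^i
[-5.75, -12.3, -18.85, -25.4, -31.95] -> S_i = -5.75 + -6.55*i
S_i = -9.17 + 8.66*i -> [-9.17, -0.51, 8.15, 16.81, 25.47]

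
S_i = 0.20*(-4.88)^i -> [0.2, -0.98, 4.76, -23.24, 113.43]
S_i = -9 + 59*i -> [-9, 50, 109, 168, 227]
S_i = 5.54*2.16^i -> [5.54, 11.97, 25.85, 55.83, 120.59]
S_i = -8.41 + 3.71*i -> [-8.41, -4.7, -0.99, 2.72, 6.43]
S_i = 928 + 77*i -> [928, 1005, 1082, 1159, 1236]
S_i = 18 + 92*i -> [18, 110, 202, 294, 386]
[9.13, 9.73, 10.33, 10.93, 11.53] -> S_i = 9.13 + 0.60*i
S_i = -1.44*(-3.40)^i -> [-1.44, 4.9, -16.65, 56.6, -192.43]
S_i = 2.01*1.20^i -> [2.01, 2.41, 2.89, 3.47, 4.17]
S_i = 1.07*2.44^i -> [1.07, 2.61, 6.37, 15.54, 37.93]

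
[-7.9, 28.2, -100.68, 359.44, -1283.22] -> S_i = -7.90*(-3.57)^i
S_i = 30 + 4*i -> [30, 34, 38, 42, 46]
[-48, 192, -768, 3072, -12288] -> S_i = -48*-4^i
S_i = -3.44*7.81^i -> [-3.44, -26.87, -209.83, -1638.75, -12798.6]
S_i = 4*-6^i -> [4, -24, 144, -864, 5184]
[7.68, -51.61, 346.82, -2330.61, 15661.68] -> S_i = 7.68*(-6.72)^i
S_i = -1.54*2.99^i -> [-1.54, -4.6, -13.77, -41.17, -123.09]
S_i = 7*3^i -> [7, 21, 63, 189, 567]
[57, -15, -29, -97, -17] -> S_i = Random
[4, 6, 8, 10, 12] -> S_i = 4 + 2*i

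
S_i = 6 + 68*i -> [6, 74, 142, 210, 278]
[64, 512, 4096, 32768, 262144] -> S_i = 64*8^i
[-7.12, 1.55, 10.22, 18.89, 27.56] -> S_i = -7.12 + 8.67*i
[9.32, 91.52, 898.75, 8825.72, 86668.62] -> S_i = 9.32*9.82^i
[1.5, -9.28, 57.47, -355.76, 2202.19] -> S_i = 1.50*(-6.19)^i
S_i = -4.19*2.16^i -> [-4.19, -9.05, -19.55, -42.23, -91.21]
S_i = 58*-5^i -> [58, -290, 1450, -7250, 36250]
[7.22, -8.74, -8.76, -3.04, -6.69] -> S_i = Random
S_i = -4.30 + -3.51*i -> [-4.3, -7.81, -11.32, -14.83, -18.34]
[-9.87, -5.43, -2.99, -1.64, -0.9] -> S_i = -9.87*0.55^i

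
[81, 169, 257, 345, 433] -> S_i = 81 + 88*i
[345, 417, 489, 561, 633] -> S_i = 345 + 72*i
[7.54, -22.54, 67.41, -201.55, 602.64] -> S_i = 7.54*(-2.99)^i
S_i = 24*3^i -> [24, 72, 216, 648, 1944]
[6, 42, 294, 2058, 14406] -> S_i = 6*7^i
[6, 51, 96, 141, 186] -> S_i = 6 + 45*i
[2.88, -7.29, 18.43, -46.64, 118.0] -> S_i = 2.88*(-2.53)^i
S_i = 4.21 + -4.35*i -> [4.21, -0.14, -4.49, -8.84, -13.19]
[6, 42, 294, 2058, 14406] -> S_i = 6*7^i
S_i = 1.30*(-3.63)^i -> [1.3, -4.72, 17.13, -62.18, 225.72]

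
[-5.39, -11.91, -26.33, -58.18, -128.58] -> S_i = -5.39*2.21^i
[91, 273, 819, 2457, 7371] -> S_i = 91*3^i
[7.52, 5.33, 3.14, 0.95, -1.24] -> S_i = 7.52 + -2.19*i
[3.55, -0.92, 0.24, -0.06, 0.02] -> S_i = 3.55*(-0.26)^i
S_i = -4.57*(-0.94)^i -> [-4.57, 4.3, -4.04, 3.8, -3.57]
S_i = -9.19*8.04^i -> [-9.19, -73.89, -594.06, -4776.21, -38400.75]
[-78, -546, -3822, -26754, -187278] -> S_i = -78*7^i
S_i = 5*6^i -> [5, 30, 180, 1080, 6480]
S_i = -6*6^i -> [-6, -36, -216, -1296, -7776]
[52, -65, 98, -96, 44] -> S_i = Random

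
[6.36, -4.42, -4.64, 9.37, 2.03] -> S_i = Random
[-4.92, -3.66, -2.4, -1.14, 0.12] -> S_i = -4.92 + 1.26*i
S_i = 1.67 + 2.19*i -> [1.67, 3.86, 6.05, 8.24, 10.43]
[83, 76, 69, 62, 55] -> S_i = 83 + -7*i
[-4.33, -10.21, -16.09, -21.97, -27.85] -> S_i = -4.33 + -5.88*i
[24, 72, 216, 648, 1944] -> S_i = 24*3^i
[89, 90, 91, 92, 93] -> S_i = 89 + 1*i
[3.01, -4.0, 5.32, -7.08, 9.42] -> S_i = 3.01*(-1.33)^i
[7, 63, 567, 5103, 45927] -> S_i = 7*9^i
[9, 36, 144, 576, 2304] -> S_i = 9*4^i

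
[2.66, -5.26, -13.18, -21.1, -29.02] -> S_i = 2.66 + -7.92*i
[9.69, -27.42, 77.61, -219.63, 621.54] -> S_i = 9.69*(-2.83)^i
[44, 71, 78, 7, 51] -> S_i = Random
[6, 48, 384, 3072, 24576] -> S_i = 6*8^i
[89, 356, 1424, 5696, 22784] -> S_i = 89*4^i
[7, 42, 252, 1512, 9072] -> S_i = 7*6^i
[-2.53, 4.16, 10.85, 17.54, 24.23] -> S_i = -2.53 + 6.69*i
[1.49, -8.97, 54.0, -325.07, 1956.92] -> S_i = 1.49*(-6.02)^i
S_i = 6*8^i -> [6, 48, 384, 3072, 24576]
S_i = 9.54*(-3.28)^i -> [9.54, -31.29, 102.64, -336.64, 1104.19]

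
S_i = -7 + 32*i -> [-7, 25, 57, 89, 121]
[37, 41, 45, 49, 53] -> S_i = 37 + 4*i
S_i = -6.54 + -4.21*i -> [-6.54, -10.75, -14.96, -19.17, -23.38]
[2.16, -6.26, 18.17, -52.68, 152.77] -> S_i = 2.16*(-2.90)^i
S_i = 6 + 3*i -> [6, 9, 12, 15, 18]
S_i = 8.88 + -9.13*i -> [8.88, -0.25, -9.38, -18.51, -27.64]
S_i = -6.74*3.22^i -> [-6.74, -21.7, -69.88, -225.02, -724.58]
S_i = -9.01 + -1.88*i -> [-9.01, -10.89, -12.77, -14.65, -16.53]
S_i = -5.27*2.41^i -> [-5.27, -12.7, -30.61, -73.77, -177.78]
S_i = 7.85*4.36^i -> [7.85, 34.23, 149.23, 650.62, 2836.71]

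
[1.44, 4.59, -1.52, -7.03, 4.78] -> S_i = Random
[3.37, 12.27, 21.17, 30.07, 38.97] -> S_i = 3.37 + 8.90*i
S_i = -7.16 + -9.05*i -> [-7.16, -16.21, -25.26, -34.31, -43.36]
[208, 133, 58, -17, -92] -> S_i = 208 + -75*i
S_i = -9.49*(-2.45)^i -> [-9.49, 23.25, -56.96, 139.56, -341.92]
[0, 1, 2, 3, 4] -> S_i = 0 + 1*i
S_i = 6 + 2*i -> [6, 8, 10, 12, 14]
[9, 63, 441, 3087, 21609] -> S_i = 9*7^i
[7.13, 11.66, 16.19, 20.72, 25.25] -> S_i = 7.13 + 4.53*i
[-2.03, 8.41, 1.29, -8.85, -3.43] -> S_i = Random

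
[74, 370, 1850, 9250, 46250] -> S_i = 74*5^i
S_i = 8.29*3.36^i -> [8.29, 27.85, 93.59, 314.47, 1056.6]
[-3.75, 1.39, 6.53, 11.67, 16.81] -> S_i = -3.75 + 5.14*i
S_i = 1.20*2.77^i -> [1.2, 3.32, 9.21, 25.5, 70.65]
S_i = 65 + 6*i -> [65, 71, 77, 83, 89]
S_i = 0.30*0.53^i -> [0.3, 0.16, 0.08, 0.04, 0.02]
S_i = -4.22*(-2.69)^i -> [-4.22, 11.35, -30.54, 82.14, -220.96]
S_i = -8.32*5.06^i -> [-8.32, -42.1, -213.02, -1077.89, -5454.13]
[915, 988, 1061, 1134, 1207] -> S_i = 915 + 73*i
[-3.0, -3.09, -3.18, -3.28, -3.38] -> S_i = -3.00*1.03^i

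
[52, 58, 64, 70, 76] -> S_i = 52 + 6*i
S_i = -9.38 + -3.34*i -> [-9.38, -12.72, -16.06, -19.4, -22.74]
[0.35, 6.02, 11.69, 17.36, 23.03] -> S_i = 0.35 + 5.67*i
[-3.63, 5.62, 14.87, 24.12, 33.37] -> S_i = -3.63 + 9.25*i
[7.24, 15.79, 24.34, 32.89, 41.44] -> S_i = 7.24 + 8.55*i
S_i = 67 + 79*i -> [67, 146, 225, 304, 383]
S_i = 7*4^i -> [7, 28, 112, 448, 1792]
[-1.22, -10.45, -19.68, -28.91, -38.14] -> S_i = -1.22 + -9.23*i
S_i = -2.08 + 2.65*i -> [-2.08, 0.57, 3.22, 5.87, 8.52]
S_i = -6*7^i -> [-6, -42, -294, -2058, -14406]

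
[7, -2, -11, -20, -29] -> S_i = 7 + -9*i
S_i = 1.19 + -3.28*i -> [1.19, -2.09, -5.37, -8.65, -11.93]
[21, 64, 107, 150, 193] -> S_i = 21 + 43*i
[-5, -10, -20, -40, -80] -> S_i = -5*2^i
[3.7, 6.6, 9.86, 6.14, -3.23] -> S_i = Random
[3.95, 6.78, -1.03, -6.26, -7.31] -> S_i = Random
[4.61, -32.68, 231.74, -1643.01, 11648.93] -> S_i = 4.61*(-7.09)^i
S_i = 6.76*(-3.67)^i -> [6.76, -24.81, 91.05, -334.15, 1226.34]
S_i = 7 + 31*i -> [7, 38, 69, 100, 131]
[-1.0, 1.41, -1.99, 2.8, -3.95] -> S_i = -1.00*(-1.41)^i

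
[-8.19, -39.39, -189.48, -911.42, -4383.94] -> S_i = -8.19*4.81^i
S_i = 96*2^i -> [96, 192, 384, 768, 1536]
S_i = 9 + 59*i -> [9, 68, 127, 186, 245]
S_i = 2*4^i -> [2, 8, 32, 128, 512]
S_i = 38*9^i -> [38, 342, 3078, 27702, 249318]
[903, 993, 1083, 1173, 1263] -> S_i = 903 + 90*i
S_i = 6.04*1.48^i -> [6.04, 8.94, 13.23, 19.58, 28.98]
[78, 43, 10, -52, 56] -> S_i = Random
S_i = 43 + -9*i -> [43, 34, 25, 16, 7]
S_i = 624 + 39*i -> [624, 663, 702, 741, 780]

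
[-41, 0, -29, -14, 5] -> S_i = Random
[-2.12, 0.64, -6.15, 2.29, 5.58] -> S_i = Random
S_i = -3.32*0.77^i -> [-3.32, -2.56, -1.97, -1.52, -1.17]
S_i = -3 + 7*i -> [-3, 4, 11, 18, 25]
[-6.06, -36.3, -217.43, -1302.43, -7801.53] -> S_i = -6.06*5.99^i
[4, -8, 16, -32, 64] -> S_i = 4*-2^i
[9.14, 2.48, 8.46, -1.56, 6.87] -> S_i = Random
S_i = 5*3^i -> [5, 15, 45, 135, 405]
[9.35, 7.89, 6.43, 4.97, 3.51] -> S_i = 9.35 + -1.46*i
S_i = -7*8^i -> [-7, -56, -448, -3584, -28672]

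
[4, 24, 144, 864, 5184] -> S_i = 4*6^i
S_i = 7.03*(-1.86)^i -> [7.03, -13.08, 24.32, -45.24, 84.14]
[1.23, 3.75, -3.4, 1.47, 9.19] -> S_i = Random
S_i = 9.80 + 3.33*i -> [9.8, 13.13, 16.46, 19.79, 23.12]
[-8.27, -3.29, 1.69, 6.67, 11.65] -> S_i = -8.27 + 4.98*i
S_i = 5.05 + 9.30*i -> [5.05, 14.35, 23.65, 32.95, 42.25]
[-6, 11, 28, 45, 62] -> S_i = -6 + 17*i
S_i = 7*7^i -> [7, 49, 343, 2401, 16807]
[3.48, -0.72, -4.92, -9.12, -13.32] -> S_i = 3.48 + -4.20*i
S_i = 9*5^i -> [9, 45, 225, 1125, 5625]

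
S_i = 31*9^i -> [31, 279, 2511, 22599, 203391]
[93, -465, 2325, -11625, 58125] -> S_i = 93*-5^i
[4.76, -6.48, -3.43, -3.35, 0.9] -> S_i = Random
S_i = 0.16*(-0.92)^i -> [0.16, -0.15, 0.14, -0.12, 0.11]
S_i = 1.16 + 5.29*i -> [1.16, 6.45, 11.74, 17.03, 22.32]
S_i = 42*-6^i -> [42, -252, 1512, -9072, 54432]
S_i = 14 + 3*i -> [14, 17, 20, 23, 26]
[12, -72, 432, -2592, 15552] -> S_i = 12*-6^i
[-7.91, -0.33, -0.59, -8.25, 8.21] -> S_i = Random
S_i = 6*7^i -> [6, 42, 294, 2058, 14406]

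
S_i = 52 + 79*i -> [52, 131, 210, 289, 368]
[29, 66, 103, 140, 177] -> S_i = 29 + 37*i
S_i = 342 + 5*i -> [342, 347, 352, 357, 362]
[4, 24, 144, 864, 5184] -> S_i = 4*6^i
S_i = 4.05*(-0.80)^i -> [4.05, -3.24, 2.59, -2.07, 1.66]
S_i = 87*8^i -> [87, 696, 5568, 44544, 356352]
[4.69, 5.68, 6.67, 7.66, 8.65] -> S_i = 4.69 + 0.99*i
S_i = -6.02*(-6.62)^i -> [-6.02, 39.85, -263.82, 1746.51, -11561.88]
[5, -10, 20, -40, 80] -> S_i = 5*-2^i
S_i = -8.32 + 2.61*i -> [-8.32, -5.71, -3.1, -0.49, 2.12]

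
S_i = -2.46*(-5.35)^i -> [-2.46, 13.16, -70.41, 376.7, -2015.35]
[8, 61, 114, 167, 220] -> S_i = 8 + 53*i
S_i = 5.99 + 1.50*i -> [5.99, 7.49, 8.99, 10.49, 11.99]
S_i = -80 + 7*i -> [-80, -73, -66, -59, -52]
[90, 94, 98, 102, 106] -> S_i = 90 + 4*i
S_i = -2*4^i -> [-2, -8, -32, -128, -512]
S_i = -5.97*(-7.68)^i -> [-5.97, 45.85, -352.12, 2704.32, -20769.17]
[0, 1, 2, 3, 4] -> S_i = 0 + 1*i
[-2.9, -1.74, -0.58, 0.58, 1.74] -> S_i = -2.90 + 1.16*i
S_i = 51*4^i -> [51, 204, 816, 3264, 13056]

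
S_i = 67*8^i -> [67, 536, 4288, 34304, 274432]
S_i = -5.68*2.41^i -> [-5.68, -13.69, -32.99, -79.51, -191.61]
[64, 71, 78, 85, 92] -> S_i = 64 + 7*i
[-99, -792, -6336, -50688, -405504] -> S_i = -99*8^i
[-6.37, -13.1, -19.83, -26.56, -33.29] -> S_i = -6.37 + -6.73*i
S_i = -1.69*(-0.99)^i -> [-1.69, 1.67, -1.66, 1.64, -1.62]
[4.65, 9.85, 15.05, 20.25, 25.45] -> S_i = 4.65 + 5.20*i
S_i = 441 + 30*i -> [441, 471, 501, 531, 561]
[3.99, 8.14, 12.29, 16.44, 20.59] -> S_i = 3.99 + 4.15*i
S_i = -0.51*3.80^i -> [-0.51, -1.94, -7.36, -27.98, -106.34]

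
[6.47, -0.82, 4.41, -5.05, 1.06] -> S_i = Random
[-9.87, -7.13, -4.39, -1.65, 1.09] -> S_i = -9.87 + 2.74*i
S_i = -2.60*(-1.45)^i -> [-2.6, 3.77, -5.47, 7.93, -11.49]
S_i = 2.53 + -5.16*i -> [2.53, -2.63, -7.79, -12.95, -18.11]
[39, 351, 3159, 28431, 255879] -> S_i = 39*9^i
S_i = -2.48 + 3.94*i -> [-2.48, 1.46, 5.4, 9.34, 13.28]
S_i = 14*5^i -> [14, 70, 350, 1750, 8750]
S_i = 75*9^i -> [75, 675, 6075, 54675, 492075]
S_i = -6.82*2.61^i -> [-6.82, -17.8, -46.46, -121.26, -316.48]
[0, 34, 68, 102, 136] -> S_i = 0 + 34*i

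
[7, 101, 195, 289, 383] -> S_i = 7 + 94*i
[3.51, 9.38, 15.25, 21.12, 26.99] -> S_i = 3.51 + 5.87*i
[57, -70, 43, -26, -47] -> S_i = Random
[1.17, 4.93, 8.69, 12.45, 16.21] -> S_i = 1.17 + 3.76*i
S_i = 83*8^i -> [83, 664, 5312, 42496, 339968]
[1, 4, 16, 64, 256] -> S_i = 1*4^i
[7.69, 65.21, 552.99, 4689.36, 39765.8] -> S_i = 7.69*8.48^i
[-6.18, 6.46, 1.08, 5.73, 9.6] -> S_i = Random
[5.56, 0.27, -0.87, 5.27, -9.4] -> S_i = Random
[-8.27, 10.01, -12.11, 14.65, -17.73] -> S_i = -8.27*(-1.21)^i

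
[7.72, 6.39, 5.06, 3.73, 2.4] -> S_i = 7.72 + -1.33*i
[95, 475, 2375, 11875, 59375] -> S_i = 95*5^i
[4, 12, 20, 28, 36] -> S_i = 4 + 8*i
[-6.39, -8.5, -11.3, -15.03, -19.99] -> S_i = -6.39*1.33^i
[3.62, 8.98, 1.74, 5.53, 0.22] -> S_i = Random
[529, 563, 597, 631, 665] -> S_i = 529 + 34*i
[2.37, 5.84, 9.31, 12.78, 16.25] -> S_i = 2.37 + 3.47*i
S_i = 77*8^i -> [77, 616, 4928, 39424, 315392]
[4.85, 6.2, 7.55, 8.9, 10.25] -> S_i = 4.85 + 1.35*i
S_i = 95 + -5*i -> [95, 90, 85, 80, 75]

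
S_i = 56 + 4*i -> [56, 60, 64, 68, 72]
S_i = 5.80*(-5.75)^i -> [5.8, -33.35, 191.76, -1102.63, 6340.15]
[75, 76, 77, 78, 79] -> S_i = 75 + 1*i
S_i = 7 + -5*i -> [7, 2, -3, -8, -13]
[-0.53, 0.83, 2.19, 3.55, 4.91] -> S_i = -0.53 + 1.36*i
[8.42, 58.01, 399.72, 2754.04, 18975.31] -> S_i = 8.42*6.89^i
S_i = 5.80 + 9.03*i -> [5.8, 14.83, 23.86, 32.89, 41.92]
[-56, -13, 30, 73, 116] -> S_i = -56 + 43*i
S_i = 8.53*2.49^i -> [8.53, 21.24, 52.89, 131.69, 327.9]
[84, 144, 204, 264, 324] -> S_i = 84 + 60*i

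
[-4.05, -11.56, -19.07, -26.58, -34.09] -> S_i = -4.05 + -7.51*i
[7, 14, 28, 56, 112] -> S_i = 7*2^i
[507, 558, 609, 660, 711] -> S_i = 507 + 51*i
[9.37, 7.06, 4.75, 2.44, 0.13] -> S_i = 9.37 + -2.31*i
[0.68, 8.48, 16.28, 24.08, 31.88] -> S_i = 0.68 + 7.80*i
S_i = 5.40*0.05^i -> [5.4, 0.27, 0.01, 0.0, 0.0]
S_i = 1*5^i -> [1, 5, 25, 125, 625]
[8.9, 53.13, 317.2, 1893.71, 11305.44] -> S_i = 8.90*5.97^i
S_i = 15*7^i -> [15, 105, 735, 5145, 36015]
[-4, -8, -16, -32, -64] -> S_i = -4*2^i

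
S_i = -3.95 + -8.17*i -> [-3.95, -12.12, -20.29, -28.46, -36.63]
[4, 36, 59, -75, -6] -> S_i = Random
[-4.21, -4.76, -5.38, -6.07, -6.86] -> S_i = -4.21*1.13^i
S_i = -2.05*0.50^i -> [-2.05, -1.02, -0.51, -0.26, -0.13]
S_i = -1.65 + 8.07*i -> [-1.65, 6.42, 14.49, 22.56, 30.63]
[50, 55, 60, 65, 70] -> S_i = 50 + 5*i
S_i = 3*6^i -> [3, 18, 108, 648, 3888]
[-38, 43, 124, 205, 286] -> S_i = -38 + 81*i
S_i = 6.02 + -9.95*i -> [6.02, -3.93, -13.88, -23.83, -33.78]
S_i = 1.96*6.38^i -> [1.96, 12.5, 79.78, 509.0, 3247.42]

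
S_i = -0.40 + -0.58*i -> [-0.4, -0.98, -1.56, -2.14, -2.72]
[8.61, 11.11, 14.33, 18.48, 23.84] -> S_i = 8.61*1.29^i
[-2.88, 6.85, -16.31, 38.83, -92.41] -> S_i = -2.88*(-2.38)^i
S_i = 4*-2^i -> [4, -8, 16, -32, 64]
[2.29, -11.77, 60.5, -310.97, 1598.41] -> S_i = 2.29*(-5.14)^i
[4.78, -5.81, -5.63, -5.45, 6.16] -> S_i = Random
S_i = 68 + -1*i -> [68, 67, 66, 65, 64]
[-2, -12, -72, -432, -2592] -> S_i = -2*6^i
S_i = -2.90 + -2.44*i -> [-2.9, -5.34, -7.78, -10.22, -12.66]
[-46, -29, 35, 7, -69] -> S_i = Random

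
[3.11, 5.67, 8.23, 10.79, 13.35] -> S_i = 3.11 + 2.56*i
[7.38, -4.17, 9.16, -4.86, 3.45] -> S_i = Random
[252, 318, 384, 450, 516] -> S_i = 252 + 66*i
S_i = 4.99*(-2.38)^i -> [4.99, -11.88, 28.27, -67.27, 160.11]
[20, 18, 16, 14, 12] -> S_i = 20 + -2*i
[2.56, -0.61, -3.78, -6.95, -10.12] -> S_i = 2.56 + -3.17*i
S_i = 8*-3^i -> [8, -24, 72, -216, 648]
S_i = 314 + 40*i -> [314, 354, 394, 434, 474]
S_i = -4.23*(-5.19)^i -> [-4.23, 21.95, -113.94, 591.35, -3069.09]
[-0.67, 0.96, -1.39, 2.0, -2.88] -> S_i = -0.67*(-1.44)^i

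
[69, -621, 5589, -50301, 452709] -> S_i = 69*-9^i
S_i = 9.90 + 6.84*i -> [9.9, 16.74, 23.58, 30.42, 37.26]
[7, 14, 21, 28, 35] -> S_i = 7 + 7*i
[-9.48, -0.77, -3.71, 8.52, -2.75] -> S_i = Random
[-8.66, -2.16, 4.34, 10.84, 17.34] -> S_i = -8.66 + 6.50*i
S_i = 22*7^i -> [22, 154, 1078, 7546, 52822]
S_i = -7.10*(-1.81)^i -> [-7.1, 12.85, -23.26, 42.1, -76.2]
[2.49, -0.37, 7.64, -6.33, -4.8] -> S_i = Random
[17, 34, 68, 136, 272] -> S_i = 17*2^i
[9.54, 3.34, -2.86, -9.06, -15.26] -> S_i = 9.54 + -6.20*i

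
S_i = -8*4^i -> [-8, -32, -128, -512, -2048]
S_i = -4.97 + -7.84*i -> [-4.97, -12.81, -20.65, -28.49, -36.33]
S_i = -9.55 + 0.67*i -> [-9.55, -8.88, -8.21, -7.54, -6.87]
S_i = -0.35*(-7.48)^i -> [-0.35, 2.62, -19.58, 146.48, -1095.66]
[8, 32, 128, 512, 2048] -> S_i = 8*4^i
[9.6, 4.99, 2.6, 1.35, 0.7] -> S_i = 9.60*0.52^i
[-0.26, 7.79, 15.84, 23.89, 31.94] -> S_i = -0.26 + 8.05*i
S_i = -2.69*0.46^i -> [-2.69, -1.24, -0.57, -0.26, -0.12]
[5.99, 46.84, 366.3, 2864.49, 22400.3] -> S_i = 5.99*7.82^i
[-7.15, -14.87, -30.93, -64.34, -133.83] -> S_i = -7.15*2.08^i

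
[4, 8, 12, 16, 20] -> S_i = 4 + 4*i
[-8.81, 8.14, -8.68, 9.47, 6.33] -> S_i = Random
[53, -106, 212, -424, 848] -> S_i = 53*-2^i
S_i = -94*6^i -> [-94, -564, -3384, -20304, -121824]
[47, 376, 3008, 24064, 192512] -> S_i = 47*8^i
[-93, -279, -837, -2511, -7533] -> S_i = -93*3^i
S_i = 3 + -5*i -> [3, -2, -7, -12, -17]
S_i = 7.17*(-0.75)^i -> [7.17, -5.38, 4.03, -3.02, 2.27]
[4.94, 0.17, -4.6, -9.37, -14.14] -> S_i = 4.94 + -4.77*i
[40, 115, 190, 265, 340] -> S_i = 40 + 75*i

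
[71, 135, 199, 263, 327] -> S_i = 71 + 64*i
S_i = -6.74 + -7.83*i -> [-6.74, -14.57, -22.4, -30.23, -38.06]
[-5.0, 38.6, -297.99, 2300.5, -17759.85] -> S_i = -5.00*(-7.72)^i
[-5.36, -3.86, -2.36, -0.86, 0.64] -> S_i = -5.36 + 1.50*i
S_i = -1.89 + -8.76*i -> [-1.89, -10.65, -19.41, -28.17, -36.93]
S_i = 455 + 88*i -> [455, 543, 631, 719, 807]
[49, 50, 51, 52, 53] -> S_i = 49 + 1*i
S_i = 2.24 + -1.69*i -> [2.24, 0.55, -1.14, -2.83, -4.52]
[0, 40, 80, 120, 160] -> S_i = 0 + 40*i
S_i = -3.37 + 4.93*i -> [-3.37, 1.56, 6.49, 11.42, 16.35]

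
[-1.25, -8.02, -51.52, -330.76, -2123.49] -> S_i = -1.25*6.42^i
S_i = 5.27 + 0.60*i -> [5.27, 5.87, 6.47, 7.07, 7.67]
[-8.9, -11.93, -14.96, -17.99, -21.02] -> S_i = -8.90 + -3.03*i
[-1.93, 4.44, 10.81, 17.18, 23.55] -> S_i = -1.93 + 6.37*i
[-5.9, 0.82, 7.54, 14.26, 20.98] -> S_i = -5.90 + 6.72*i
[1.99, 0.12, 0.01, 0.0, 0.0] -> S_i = 1.99*0.06^i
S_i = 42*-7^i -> [42, -294, 2058, -14406, 100842]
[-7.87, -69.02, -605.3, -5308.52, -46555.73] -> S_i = -7.87*8.77^i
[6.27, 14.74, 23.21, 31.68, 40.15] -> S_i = 6.27 + 8.47*i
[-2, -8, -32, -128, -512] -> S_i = -2*4^i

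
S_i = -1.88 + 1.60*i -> [-1.88, -0.28, 1.32, 2.92, 4.52]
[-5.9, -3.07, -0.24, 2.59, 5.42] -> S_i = -5.90 + 2.83*i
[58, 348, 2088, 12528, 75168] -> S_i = 58*6^i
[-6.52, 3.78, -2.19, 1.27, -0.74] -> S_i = -6.52*(-0.58)^i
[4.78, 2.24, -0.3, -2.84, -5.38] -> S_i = 4.78 + -2.54*i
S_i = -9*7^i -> [-9, -63, -441, -3087, -21609]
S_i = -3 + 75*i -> [-3, 72, 147, 222, 297]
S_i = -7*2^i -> [-7, -14, -28, -56, -112]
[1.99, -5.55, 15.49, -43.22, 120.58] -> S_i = 1.99*(-2.79)^i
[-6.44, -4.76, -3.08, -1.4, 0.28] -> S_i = -6.44 + 1.68*i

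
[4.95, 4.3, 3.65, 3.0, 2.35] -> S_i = 4.95 + -0.65*i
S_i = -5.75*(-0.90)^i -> [-5.75, 5.18, -4.66, 4.19, -3.77]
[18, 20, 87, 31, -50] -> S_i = Random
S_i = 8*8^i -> [8, 64, 512, 4096, 32768]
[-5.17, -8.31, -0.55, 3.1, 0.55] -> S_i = Random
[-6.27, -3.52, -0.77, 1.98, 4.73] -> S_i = -6.27 + 2.75*i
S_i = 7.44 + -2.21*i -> [7.44, 5.23, 3.02, 0.81, -1.4]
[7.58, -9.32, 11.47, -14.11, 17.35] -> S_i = 7.58*(-1.23)^i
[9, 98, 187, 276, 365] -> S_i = 9 + 89*i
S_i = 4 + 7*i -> [4, 11, 18, 25, 32]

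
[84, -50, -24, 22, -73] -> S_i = Random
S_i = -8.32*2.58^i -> [-8.32, -21.47, -55.38, -142.88, -368.64]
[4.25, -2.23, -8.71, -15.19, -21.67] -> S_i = 4.25 + -6.48*i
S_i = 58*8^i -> [58, 464, 3712, 29696, 237568]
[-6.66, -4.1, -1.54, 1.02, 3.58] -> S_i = -6.66 + 2.56*i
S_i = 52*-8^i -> [52, -416, 3328, -26624, 212992]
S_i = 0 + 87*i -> [0, 87, 174, 261, 348]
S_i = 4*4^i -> [4, 16, 64, 256, 1024]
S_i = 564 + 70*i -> [564, 634, 704, 774, 844]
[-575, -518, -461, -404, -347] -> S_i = -575 + 57*i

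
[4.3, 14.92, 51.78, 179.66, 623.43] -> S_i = 4.30*3.47^i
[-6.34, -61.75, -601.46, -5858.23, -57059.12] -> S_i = -6.34*9.74^i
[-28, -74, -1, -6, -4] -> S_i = Random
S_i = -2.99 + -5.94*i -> [-2.99, -8.93, -14.87, -20.81, -26.75]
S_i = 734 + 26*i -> [734, 760, 786, 812, 838]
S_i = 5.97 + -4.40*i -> [5.97, 1.57, -2.83, -7.23, -11.63]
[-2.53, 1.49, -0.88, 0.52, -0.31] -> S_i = -2.53*(-0.59)^i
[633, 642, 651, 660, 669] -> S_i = 633 + 9*i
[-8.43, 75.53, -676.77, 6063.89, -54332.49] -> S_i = -8.43*(-8.96)^i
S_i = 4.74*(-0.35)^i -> [4.74, -1.66, 0.58, -0.2, 0.07]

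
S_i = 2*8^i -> [2, 16, 128, 1024, 8192]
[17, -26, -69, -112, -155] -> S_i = 17 + -43*i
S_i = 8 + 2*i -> [8, 10, 12, 14, 16]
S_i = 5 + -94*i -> [5, -89, -183, -277, -371]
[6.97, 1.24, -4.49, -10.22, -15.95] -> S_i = 6.97 + -5.73*i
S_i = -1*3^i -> [-1, -3, -9, -27, -81]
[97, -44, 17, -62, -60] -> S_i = Random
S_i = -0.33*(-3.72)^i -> [-0.33, 1.23, -4.57, 16.99, -63.2]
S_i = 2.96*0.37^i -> [2.96, 1.1, 0.41, 0.15, 0.06]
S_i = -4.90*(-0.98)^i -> [-4.9, 4.8, -4.71, 4.61, -4.52]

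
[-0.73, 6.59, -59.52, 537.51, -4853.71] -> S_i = -0.73*(-9.03)^i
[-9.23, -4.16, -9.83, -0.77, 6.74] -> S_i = Random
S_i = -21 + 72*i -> [-21, 51, 123, 195, 267]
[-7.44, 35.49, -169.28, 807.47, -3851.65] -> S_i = -7.44*(-4.77)^i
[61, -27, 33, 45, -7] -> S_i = Random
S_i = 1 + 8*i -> [1, 9, 17, 25, 33]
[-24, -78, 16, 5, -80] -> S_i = Random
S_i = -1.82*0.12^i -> [-1.82, -0.22, -0.03, -0.0, -0.0]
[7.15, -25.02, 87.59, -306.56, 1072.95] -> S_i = 7.15*(-3.50)^i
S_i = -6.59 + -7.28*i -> [-6.59, -13.87, -21.15, -28.43, -35.71]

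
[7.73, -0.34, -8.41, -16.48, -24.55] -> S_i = 7.73 + -8.07*i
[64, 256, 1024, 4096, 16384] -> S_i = 64*4^i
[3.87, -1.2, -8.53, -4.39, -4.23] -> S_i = Random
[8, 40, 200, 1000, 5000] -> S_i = 8*5^i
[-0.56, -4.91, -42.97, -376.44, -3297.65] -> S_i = -0.56*8.76^i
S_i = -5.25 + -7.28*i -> [-5.25, -12.53, -19.81, -27.09, -34.37]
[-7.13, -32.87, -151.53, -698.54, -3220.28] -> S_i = -7.13*4.61^i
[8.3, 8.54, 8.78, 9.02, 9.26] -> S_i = 8.30 + 0.24*i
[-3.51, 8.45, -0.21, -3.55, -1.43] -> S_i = Random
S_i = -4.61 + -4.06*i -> [-4.61, -8.67, -12.73, -16.79, -20.85]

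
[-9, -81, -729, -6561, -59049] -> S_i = -9*9^i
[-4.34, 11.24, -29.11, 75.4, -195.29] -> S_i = -4.34*(-2.59)^i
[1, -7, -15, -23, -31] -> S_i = 1 + -8*i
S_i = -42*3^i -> [-42, -126, -378, -1134, -3402]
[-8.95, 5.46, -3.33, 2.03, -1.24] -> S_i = -8.95*(-0.61)^i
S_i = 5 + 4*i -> [5, 9, 13, 17, 21]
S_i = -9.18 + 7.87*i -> [-9.18, -1.31, 6.56, 14.43, 22.3]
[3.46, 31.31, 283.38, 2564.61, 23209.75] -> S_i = 3.46*9.05^i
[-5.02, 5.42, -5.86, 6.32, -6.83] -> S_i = -5.02*(-1.08)^i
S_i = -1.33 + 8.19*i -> [-1.33, 6.86, 15.05, 23.24, 31.43]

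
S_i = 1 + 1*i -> [1, 2, 3, 4, 5]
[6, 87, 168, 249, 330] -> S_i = 6 + 81*i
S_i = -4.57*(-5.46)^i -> [-4.57, 24.95, -136.24, 743.87, -4061.5]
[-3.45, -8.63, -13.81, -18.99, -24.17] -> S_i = -3.45 + -5.18*i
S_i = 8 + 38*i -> [8, 46, 84, 122, 160]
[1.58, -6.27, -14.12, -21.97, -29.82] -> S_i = 1.58 + -7.85*i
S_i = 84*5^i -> [84, 420, 2100, 10500, 52500]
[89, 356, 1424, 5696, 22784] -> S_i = 89*4^i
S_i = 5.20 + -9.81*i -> [5.2, -4.61, -14.42, -24.23, -34.04]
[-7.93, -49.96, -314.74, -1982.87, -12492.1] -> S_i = -7.93*6.30^i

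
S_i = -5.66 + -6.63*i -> [-5.66, -12.29, -18.92, -25.55, -32.18]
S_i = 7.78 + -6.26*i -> [7.78, 1.52, -4.74, -11.0, -17.26]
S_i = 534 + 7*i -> [534, 541, 548, 555, 562]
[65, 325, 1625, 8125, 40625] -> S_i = 65*5^i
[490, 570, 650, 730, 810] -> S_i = 490 + 80*i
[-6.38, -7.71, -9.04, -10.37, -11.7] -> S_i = -6.38 + -1.33*i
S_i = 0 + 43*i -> [0, 43, 86, 129, 172]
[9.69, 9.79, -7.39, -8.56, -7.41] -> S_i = Random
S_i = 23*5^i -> [23, 115, 575, 2875, 14375]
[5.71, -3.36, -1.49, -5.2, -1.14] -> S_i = Random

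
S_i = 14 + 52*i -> [14, 66, 118, 170, 222]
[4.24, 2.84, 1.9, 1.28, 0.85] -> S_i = 4.24*0.67^i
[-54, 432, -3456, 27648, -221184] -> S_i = -54*-8^i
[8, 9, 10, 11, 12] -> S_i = 8 + 1*i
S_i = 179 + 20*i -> [179, 199, 219, 239, 259]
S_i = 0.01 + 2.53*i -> [0.01, 2.54, 5.07, 7.6, 10.13]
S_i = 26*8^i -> [26, 208, 1664, 13312, 106496]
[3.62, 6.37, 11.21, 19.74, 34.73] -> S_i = 3.62*1.76^i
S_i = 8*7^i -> [8, 56, 392, 2744, 19208]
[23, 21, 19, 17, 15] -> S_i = 23 + -2*i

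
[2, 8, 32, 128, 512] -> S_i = 2*4^i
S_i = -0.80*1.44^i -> [-0.8, -1.15, -1.66, -2.39, -3.44]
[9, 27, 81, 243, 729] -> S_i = 9*3^i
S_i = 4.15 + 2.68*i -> [4.15, 6.83, 9.51, 12.19, 14.87]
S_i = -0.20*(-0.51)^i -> [-0.2, 0.1, -0.05, 0.03, -0.01]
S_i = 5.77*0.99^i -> [5.77, 5.71, 5.66, 5.6, 5.54]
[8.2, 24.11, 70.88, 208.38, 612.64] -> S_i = 8.20*2.94^i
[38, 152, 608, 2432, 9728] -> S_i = 38*4^i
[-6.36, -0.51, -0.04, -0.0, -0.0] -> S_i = -6.36*0.08^i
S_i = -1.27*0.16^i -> [-1.27, -0.2, -0.03, -0.01, -0.0]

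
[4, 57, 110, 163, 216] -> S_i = 4 + 53*i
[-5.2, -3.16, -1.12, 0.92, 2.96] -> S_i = -5.20 + 2.04*i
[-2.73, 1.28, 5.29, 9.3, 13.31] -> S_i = -2.73 + 4.01*i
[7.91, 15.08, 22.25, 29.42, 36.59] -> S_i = 7.91 + 7.17*i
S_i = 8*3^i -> [8, 24, 72, 216, 648]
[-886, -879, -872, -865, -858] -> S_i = -886 + 7*i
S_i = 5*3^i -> [5, 15, 45, 135, 405]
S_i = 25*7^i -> [25, 175, 1225, 8575, 60025]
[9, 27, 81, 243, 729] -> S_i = 9*3^i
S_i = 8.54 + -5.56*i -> [8.54, 2.98, -2.58, -8.14, -13.7]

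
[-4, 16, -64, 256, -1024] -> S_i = -4*-4^i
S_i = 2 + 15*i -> [2, 17, 32, 47, 62]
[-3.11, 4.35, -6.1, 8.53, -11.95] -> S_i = -3.11*(-1.40)^i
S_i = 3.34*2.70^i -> [3.34, 9.02, 24.35, 65.74, 177.5]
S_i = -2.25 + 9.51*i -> [-2.25, 7.26, 16.77, 26.28, 35.79]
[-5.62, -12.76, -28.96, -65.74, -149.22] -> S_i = -5.62*2.27^i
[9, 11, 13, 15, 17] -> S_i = 9 + 2*i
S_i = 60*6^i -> [60, 360, 2160, 12960, 77760]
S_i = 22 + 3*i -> [22, 25, 28, 31, 34]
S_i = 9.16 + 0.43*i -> [9.16, 9.59, 10.02, 10.45, 10.88]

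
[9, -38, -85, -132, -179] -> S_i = 9 + -47*i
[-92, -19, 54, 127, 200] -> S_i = -92 + 73*i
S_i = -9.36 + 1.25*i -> [-9.36, -8.11, -6.86, -5.61, -4.36]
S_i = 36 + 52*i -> [36, 88, 140, 192, 244]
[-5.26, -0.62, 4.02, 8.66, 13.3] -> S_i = -5.26 + 4.64*i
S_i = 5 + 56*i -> [5, 61, 117, 173, 229]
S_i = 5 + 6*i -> [5, 11, 17, 23, 29]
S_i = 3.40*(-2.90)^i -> [3.4, -9.86, 28.59, -82.92, 240.48]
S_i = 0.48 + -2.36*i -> [0.48, -1.88, -4.24, -6.6, -8.96]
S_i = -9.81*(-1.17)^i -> [-9.81, 11.48, -13.43, 15.71, -18.38]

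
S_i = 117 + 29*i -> [117, 146, 175, 204, 233]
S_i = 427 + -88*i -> [427, 339, 251, 163, 75]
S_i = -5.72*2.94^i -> [-5.72, -16.82, -49.44, -145.36, -427.35]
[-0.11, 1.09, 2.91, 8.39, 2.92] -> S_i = Random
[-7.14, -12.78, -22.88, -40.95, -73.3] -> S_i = -7.14*1.79^i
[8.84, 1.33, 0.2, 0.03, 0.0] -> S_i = 8.84*0.15^i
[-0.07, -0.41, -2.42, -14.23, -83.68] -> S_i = -0.07*5.88^i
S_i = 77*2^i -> [77, 154, 308, 616, 1232]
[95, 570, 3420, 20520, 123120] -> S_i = 95*6^i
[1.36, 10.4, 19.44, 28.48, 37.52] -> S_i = 1.36 + 9.04*i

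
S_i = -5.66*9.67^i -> [-5.66, -54.73, -529.26, -5117.95, -49490.56]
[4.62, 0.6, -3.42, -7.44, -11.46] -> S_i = 4.62 + -4.02*i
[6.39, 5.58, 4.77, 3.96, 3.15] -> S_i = 6.39 + -0.81*i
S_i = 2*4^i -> [2, 8, 32, 128, 512]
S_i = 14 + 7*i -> [14, 21, 28, 35, 42]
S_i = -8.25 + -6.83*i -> [-8.25, -15.08, -21.91, -28.74, -35.57]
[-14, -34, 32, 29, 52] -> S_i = Random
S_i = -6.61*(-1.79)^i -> [-6.61, 11.83, -21.18, 37.91, -67.86]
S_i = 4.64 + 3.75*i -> [4.64, 8.39, 12.14, 15.89, 19.64]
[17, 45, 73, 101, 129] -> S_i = 17 + 28*i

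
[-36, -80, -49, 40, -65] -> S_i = Random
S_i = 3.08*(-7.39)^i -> [3.08, -22.76, 168.21, -1243.04, 9186.04]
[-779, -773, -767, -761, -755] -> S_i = -779 + 6*i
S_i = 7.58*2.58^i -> [7.58, 19.56, 50.46, 130.18, 335.85]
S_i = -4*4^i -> [-4, -16, -64, -256, -1024]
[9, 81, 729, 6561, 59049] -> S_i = 9*9^i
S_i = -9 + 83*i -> [-9, 74, 157, 240, 323]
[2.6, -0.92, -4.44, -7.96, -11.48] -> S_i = 2.60 + -3.52*i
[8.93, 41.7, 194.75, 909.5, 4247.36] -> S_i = 8.93*4.67^i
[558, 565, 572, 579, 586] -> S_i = 558 + 7*i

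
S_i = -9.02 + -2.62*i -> [-9.02, -11.64, -14.26, -16.88, -19.5]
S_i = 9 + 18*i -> [9, 27, 45, 63, 81]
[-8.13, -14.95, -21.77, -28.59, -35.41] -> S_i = -8.13 + -6.82*i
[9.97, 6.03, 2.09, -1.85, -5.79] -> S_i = 9.97 + -3.94*i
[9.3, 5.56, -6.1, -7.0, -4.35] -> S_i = Random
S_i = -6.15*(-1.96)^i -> [-6.15, 12.05, -23.63, 46.31, -90.76]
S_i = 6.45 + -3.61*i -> [6.45, 2.84, -0.77, -4.38, -7.99]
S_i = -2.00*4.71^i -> [-2.0, -9.42, -44.37, -208.97, -984.27]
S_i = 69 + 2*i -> [69, 71, 73, 75, 77]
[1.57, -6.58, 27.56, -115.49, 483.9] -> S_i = 1.57*(-4.19)^i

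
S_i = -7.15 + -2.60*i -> [-7.15, -9.75, -12.35, -14.95, -17.55]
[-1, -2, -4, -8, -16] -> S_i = -1*2^i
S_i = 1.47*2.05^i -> [1.47, 3.01, 6.18, 12.66, 25.96]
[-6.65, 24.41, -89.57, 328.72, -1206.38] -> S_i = -6.65*(-3.67)^i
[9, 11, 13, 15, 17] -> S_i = 9 + 2*i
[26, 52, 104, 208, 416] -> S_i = 26*2^i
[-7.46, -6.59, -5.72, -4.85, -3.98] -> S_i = -7.46 + 0.87*i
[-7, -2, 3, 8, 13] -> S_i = -7 + 5*i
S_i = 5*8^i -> [5, 40, 320, 2560, 20480]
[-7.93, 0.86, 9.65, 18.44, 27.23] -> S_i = -7.93 + 8.79*i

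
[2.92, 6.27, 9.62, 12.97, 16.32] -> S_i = 2.92 + 3.35*i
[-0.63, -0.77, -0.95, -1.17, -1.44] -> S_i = -0.63*1.23^i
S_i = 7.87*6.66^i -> [7.87, 52.41, 349.08, 2324.86, 15483.59]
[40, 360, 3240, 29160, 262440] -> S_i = 40*9^i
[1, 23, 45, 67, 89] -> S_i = 1 + 22*i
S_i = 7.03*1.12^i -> [7.03, 7.87, 8.82, 9.88, 11.06]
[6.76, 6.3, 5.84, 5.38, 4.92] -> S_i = 6.76 + -0.46*i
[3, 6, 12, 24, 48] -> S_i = 3*2^i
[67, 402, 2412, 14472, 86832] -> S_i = 67*6^i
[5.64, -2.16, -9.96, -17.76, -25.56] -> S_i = 5.64 + -7.80*i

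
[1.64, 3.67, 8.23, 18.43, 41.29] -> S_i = 1.64*2.24^i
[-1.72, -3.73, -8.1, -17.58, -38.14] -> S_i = -1.72*2.17^i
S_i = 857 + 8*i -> [857, 865, 873, 881, 889]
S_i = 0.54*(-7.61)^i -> [0.54, -4.11, 31.27, -237.98, 1811.06]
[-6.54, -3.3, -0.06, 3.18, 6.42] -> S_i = -6.54 + 3.24*i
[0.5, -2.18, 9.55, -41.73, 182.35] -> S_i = 0.50*(-4.37)^i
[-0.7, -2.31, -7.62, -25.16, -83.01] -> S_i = -0.70*3.30^i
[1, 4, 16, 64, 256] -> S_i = 1*4^i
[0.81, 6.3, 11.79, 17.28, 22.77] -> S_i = 0.81 + 5.49*i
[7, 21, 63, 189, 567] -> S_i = 7*3^i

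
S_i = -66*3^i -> [-66, -198, -594, -1782, -5346]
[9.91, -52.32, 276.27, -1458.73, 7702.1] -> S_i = 9.91*(-5.28)^i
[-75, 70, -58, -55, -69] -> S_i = Random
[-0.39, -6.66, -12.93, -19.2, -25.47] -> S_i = -0.39 + -6.27*i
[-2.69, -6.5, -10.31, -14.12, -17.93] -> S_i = -2.69 + -3.81*i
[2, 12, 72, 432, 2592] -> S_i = 2*6^i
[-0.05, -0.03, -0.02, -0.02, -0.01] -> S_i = -0.05*0.69^i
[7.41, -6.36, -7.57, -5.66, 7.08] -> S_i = Random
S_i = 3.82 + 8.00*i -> [3.82, 11.82, 19.82, 27.82, 35.82]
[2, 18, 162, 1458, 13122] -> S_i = 2*9^i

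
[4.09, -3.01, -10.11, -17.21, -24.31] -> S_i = 4.09 + -7.10*i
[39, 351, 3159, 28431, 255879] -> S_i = 39*9^i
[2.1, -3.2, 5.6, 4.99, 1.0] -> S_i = Random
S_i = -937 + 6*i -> [-937, -931, -925, -919, -913]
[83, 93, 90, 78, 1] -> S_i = Random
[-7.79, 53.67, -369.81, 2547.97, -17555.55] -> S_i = -7.79*(-6.89)^i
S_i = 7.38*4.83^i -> [7.38, 35.65, 172.17, 831.57, 4016.47]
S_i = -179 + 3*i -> [-179, -176, -173, -170, -167]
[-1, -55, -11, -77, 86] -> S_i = Random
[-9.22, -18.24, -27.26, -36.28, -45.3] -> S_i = -9.22 + -9.02*i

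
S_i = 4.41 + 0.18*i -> [4.41, 4.59, 4.77, 4.95, 5.13]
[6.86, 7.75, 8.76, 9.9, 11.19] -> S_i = 6.86*1.13^i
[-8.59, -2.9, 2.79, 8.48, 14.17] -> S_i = -8.59 + 5.69*i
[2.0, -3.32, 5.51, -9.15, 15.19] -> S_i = 2.00*(-1.66)^i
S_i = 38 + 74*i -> [38, 112, 186, 260, 334]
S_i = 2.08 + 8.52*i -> [2.08, 10.6, 19.12, 27.64, 36.16]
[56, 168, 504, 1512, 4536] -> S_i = 56*3^i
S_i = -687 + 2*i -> [-687, -685, -683, -681, -679]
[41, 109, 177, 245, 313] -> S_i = 41 + 68*i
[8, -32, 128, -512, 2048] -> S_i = 8*-4^i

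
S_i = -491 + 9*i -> [-491, -482, -473, -464, -455]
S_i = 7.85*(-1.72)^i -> [7.85, -13.5, 23.22, -39.94, 68.7]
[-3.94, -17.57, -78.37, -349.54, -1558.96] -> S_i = -3.94*4.46^i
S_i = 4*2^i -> [4, 8, 16, 32, 64]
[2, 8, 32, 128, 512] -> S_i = 2*4^i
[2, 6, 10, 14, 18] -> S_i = 2 + 4*i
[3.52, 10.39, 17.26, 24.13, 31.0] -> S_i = 3.52 + 6.87*i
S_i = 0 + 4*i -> [0, 4, 8, 12, 16]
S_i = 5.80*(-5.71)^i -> [5.8, -33.12, 189.1, -1079.78, 6165.56]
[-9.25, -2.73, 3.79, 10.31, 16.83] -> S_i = -9.25 + 6.52*i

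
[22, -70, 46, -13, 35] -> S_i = Random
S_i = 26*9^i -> [26, 234, 2106, 18954, 170586]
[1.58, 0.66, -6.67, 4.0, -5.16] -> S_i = Random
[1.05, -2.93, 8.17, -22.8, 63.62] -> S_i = 1.05*(-2.79)^i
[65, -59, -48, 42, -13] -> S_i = Random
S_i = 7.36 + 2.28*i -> [7.36, 9.64, 11.92, 14.2, 16.48]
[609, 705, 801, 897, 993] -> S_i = 609 + 96*i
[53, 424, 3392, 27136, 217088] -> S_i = 53*8^i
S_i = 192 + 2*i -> [192, 194, 196, 198, 200]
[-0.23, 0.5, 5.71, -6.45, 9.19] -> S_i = Random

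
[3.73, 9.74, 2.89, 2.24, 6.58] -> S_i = Random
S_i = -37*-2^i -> [-37, 74, -148, 296, -592]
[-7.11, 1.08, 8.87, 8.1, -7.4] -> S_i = Random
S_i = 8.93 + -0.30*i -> [8.93, 8.63, 8.33, 8.03, 7.73]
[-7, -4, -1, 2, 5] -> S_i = -7 + 3*i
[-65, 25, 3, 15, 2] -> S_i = Random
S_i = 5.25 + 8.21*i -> [5.25, 13.46, 21.67, 29.88, 38.09]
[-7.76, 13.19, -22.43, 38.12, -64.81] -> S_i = -7.76*(-1.70)^i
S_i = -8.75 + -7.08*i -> [-8.75, -15.83, -22.91, -29.99, -37.07]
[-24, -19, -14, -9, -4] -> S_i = -24 + 5*i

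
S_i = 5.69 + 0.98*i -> [5.69, 6.67, 7.65, 8.63, 9.61]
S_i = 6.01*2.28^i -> [6.01, 13.7, 31.24, 71.23, 162.41]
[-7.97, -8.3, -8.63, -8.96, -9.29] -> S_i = -7.97 + -0.33*i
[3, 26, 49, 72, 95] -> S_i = 3 + 23*i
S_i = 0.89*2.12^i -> [0.89, 1.89, 4.0, 8.48, 17.98]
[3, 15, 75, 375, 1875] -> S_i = 3*5^i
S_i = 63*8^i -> [63, 504, 4032, 32256, 258048]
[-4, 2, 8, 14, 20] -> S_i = -4 + 6*i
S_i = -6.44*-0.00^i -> [-6.44, 0.0, -0.0, 0.0, -0.0]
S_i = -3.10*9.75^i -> [-3.1, -30.22, -294.69, -2873.26, -28014.32]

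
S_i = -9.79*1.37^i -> [-9.79, -13.41, -18.37, -25.17, -34.49]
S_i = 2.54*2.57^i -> [2.54, 6.53, 16.78, 43.12, 110.81]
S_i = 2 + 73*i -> [2, 75, 148, 221, 294]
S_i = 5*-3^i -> [5, -15, 45, -135, 405]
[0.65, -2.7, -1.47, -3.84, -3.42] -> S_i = Random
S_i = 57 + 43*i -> [57, 100, 143, 186, 229]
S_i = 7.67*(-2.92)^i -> [7.67, -22.4, 65.4, -190.96, 557.61]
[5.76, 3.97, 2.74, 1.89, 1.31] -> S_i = 5.76*0.69^i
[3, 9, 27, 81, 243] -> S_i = 3*3^i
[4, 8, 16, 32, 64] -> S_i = 4*2^i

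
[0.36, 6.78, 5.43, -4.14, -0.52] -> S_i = Random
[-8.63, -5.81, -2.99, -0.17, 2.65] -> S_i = -8.63 + 2.82*i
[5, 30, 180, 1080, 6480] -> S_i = 5*6^i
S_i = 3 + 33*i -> [3, 36, 69, 102, 135]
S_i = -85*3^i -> [-85, -255, -765, -2295, -6885]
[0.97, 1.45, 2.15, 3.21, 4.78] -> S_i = 0.97*1.49^i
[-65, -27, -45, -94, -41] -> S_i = Random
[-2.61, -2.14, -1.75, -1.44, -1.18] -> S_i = -2.61*0.82^i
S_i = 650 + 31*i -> [650, 681, 712, 743, 774]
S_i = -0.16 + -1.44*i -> [-0.16, -1.6, -3.04, -4.48, -5.92]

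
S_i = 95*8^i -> [95, 760, 6080, 48640, 389120]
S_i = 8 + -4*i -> [8, 4, 0, -4, -8]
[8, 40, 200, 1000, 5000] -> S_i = 8*5^i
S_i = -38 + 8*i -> [-38, -30, -22, -14, -6]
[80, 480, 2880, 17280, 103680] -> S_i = 80*6^i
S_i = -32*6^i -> [-32, -192, -1152, -6912, -41472]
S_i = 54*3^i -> [54, 162, 486, 1458, 4374]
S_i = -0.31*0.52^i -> [-0.31, -0.16, -0.08, -0.04, -0.02]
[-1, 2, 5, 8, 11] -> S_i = -1 + 3*i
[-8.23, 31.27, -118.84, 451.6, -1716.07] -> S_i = -8.23*(-3.80)^i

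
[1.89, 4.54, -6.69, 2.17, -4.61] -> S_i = Random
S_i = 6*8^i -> [6, 48, 384, 3072, 24576]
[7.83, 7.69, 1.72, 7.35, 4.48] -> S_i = Random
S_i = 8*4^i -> [8, 32, 128, 512, 2048]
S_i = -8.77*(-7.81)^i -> [-8.77, 68.49, -534.94, 4177.85, -32629.0]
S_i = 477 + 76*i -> [477, 553, 629, 705, 781]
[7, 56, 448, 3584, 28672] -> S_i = 7*8^i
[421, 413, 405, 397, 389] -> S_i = 421 + -8*i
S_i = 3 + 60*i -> [3, 63, 123, 183, 243]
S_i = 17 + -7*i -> [17, 10, 3, -4, -11]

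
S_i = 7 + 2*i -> [7, 9, 11, 13, 15]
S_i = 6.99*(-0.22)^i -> [6.99, -1.54, 0.34, -0.07, 0.02]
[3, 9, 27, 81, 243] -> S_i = 3*3^i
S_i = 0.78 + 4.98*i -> [0.78, 5.76, 10.74, 15.72, 20.7]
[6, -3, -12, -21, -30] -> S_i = 6 + -9*i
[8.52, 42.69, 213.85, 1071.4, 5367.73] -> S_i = 8.52*5.01^i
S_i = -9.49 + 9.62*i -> [-9.49, 0.13, 9.75, 19.37, 28.99]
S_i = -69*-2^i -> [-69, 138, -276, 552, -1104]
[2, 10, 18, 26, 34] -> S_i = 2 + 8*i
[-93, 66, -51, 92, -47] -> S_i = Random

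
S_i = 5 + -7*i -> [5, -2, -9, -16, -23]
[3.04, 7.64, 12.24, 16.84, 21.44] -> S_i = 3.04 + 4.60*i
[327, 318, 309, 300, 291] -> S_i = 327 + -9*i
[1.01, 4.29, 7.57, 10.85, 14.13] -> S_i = 1.01 + 3.28*i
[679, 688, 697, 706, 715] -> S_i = 679 + 9*i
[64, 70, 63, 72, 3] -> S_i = Random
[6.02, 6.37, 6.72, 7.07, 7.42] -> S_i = 6.02 + 0.35*i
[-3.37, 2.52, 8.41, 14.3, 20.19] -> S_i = -3.37 + 5.89*i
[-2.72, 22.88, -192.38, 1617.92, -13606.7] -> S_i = -2.72*(-8.41)^i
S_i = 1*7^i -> [1, 7, 49, 343, 2401]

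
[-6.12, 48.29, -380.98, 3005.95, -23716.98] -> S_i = -6.12*(-7.89)^i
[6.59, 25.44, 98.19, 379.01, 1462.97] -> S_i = 6.59*3.86^i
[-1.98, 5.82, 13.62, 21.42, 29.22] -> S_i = -1.98 + 7.80*i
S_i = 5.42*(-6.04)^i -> [5.42, -32.74, 197.73, -1194.29, 7213.52]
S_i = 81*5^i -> [81, 405, 2025, 10125, 50625]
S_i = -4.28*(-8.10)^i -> [-4.28, 34.67, -280.81, 2274.57, -18424.0]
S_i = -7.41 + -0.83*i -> [-7.41, -8.24, -9.07, -9.9, -10.73]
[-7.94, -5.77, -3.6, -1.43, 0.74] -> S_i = -7.94 + 2.17*i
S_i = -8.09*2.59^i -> [-8.09, -20.95, -54.27, -140.56, -364.04]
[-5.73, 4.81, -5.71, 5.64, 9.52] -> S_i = Random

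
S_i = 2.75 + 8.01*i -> [2.75, 10.76, 18.77, 26.78, 34.79]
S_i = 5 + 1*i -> [5, 6, 7, 8, 9]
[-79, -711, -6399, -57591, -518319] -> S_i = -79*9^i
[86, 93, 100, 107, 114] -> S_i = 86 + 7*i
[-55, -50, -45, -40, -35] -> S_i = -55 + 5*i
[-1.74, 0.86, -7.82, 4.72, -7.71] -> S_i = Random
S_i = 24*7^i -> [24, 168, 1176, 8232, 57624]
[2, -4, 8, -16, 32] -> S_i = 2*-2^i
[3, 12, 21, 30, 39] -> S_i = 3 + 9*i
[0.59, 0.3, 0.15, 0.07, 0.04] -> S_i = 0.59*0.50^i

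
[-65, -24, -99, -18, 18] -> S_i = Random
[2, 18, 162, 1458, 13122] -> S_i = 2*9^i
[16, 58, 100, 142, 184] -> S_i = 16 + 42*i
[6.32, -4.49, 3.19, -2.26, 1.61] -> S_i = 6.32*(-0.71)^i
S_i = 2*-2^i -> [2, -4, 8, -16, 32]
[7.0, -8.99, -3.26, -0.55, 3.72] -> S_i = Random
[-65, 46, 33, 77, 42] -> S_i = Random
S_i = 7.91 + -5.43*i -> [7.91, 2.48, -2.95, -8.38, -13.81]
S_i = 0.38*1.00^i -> [0.38, 0.38, 0.38, 0.38, 0.38]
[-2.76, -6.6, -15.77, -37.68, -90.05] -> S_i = -2.76*2.39^i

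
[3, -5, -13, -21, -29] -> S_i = 3 + -8*i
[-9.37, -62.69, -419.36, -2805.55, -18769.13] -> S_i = -9.37*6.69^i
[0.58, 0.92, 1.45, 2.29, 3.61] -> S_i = 0.58*1.58^i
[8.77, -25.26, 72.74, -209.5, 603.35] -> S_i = 8.77*(-2.88)^i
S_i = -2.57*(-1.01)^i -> [-2.57, 2.6, -2.62, 2.65, -2.67]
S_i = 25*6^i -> [25, 150, 900, 5400, 32400]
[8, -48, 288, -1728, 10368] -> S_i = 8*-6^i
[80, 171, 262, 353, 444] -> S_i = 80 + 91*i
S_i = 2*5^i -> [2, 10, 50, 250, 1250]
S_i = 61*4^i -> [61, 244, 976, 3904, 15616]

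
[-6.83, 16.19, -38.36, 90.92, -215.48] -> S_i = -6.83*(-2.37)^i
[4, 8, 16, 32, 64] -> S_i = 4*2^i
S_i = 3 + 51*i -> [3, 54, 105, 156, 207]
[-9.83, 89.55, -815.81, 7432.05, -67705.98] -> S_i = -9.83*(-9.11)^i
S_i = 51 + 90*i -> [51, 141, 231, 321, 411]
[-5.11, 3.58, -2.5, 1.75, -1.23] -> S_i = -5.11*(-0.70)^i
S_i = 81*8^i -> [81, 648, 5184, 41472, 331776]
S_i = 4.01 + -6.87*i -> [4.01, -2.86, -9.73, -16.6, -23.47]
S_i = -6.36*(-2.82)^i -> [-6.36, 17.94, -50.58, 142.63, -402.21]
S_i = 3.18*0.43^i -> [3.18, 1.37, 0.59, 0.25, 0.11]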